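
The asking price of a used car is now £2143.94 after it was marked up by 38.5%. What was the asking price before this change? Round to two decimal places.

The overall multiplier applied was 1.385.
So the original asking price was £2143.94 ÷ 1.385 ≈ £1547.97.

£1547.97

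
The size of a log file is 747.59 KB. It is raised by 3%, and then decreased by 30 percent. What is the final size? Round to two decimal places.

539.01 KB

Each change multiplies by a factor: 1.03 × 0.7 = 0.721.
747.59 × 0.721 = 539.01239 ≈ 539.01.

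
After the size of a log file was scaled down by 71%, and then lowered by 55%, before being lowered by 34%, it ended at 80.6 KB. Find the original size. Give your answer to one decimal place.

935.8 KB

The overall multiplier applied was 0.29 × 0.45 × 0.66 = 0.08613.
So the original size was 80.6 ÷ 0.08613 ≈ 935.8 KB.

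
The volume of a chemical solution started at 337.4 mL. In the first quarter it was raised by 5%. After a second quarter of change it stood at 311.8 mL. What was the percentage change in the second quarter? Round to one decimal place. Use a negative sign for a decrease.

After the first quarter: 337.4 × 1.05 = 354.27.
Second-quarter multiplier: 311.8 ÷ 354.27 ≈ 0.88012.
That is a change of -12.0%.

-12.0%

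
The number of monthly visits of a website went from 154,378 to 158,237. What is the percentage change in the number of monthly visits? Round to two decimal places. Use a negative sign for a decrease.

Change: 158,237 − 154,378 = 3,859.
Relative to the original: 3,859 ÷ 154,378 ≈ 2.50%.

2.50%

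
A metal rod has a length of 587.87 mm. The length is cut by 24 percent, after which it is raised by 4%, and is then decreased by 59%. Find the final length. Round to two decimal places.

Each change multiplies by a factor: 0.76 × 1.04 × 0.41 = 0.324064.
587.87 × 0.324064 = 190.50750368 ≈ 190.51.

190.51 mm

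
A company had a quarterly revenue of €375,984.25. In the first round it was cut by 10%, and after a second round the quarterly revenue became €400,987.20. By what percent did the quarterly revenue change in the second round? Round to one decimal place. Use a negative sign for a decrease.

After the first round: €375,984.25 × 0.9 = €338385.825.
Second-round multiplier: €400,987.20 ÷ €338385.825 ≈ 1.185.
That is a change of 18.5%.

18.5%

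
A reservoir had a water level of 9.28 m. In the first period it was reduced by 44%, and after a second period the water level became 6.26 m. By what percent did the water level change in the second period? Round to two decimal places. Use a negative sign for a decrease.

After the first period: 9.28 × 0.56 = 5.1968.
Second-period multiplier: 6.26 ÷ 5.1968 ≈ 1.204587.
That is a change of 20.46%.

20.46%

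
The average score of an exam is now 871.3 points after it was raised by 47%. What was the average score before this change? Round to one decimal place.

The overall multiplier applied was 1.47.
So the original average score was 871.3 ÷ 1.47 ≈ 592.7 points.

592.7 points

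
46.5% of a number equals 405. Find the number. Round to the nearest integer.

405 ÷ 0.465 ≈ 871.

871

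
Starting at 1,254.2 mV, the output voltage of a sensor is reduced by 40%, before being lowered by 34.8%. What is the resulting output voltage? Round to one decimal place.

490.6 mV

After the 40% decrease: 1,254.2 × 0.6 = 752.52.
34.8% decrease: 752.52 × 0.652 = 490.64304 ≈ 490.6.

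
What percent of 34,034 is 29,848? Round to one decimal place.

87.7%

29,848 ÷ 34,034 ≈ 87.7%.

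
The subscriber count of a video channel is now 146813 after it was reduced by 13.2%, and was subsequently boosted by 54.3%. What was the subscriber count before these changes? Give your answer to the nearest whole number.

109617

The overall multiplier applied was 0.868 × 1.543 = 1.339324.
So the original subscriber count was 146813 ÷ 1.339324 ≈ 109617.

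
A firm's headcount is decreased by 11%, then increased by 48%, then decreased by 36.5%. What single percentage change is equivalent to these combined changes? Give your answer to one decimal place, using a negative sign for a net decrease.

The combined multiplier is 0.89 × 1.48 × 0.635 = 0.836422.
That corresponds to a decrease of 16.4%.

-16.4%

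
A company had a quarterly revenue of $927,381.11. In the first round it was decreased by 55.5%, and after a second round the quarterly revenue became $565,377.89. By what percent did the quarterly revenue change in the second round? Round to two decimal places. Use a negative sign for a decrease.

After the first round: $927,381.11 × 0.445 = $412684.59395.
Second-round multiplier: $565,377.89 ÷ $412684.59395 ≈ 1.37.
That is a change of 37.00%.

37.00%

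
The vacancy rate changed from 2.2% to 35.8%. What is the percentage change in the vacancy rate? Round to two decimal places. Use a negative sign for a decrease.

1527.27%

The change is 35.8 − 2.2 = 33.6 percentage points.
Relative to the original 2.2%, that is 33.6 ÷ 2.2 ≈ 1527.27%.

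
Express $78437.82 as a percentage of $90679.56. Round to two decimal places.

86.50%

$78437.82 ÷ $90679.56 ≈ 86.50%.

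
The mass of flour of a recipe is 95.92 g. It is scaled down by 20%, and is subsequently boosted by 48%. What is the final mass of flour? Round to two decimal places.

113.57 g

Apply the 20% decrease: 95.92 × 0.8 = 76.736.
Apply the 48% increase: 76.736 × 1.48 = 113.56928 ≈ 113.57.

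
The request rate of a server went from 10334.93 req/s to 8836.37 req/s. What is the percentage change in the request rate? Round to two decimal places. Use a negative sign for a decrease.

Change: 8836.37 − 10334.93 = -1498.56.
Relative to the original: -1498.56 ÷ 10334.93 ≈ -14.50%.

-14.50%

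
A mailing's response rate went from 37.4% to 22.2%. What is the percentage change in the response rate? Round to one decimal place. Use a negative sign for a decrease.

The change is 22.2 − 37.4 = -15.2 percentage points.
Relative to the original 37.4%, that is -15.2 ÷ 37.4 ≈ -40.6%.

-40.6%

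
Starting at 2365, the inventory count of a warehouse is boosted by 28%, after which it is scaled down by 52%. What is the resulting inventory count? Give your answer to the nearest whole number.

After the 28% increase: 2365 × 1.28 = 3027.2.
52% decrease: 3027.2 × 0.48 = 1453.056 ≈ 1453.

1453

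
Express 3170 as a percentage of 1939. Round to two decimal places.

163.49%

3170 ÷ 1939 ≈ 163.49%.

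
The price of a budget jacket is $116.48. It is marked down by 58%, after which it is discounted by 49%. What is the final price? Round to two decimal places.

$24.95

58% decrease: $116.48 × 0.42 = $48.9216.
49% decrease: $48.9216 × 0.51 = $24.950016 ≈ $24.95.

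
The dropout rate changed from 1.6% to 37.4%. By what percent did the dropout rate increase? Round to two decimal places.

2237.50%

The change is 37.4 − 1.6 = 35.8 percentage points.
Relative to the original 1.6%, that is 35.8 ÷ 1.6 = 2237.50%.
So the dropout rate rose by 2237.50%.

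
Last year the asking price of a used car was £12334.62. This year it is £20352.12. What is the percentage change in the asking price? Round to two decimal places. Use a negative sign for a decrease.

65.00%

Change: £20352.12 − £12334.62 = £8017.50.
Relative to the original: £8017.50 ÷ £12334.62 ≈ 65.00%.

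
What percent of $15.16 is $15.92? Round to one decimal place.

105.0%

$15.92 ÷ $15.16 ≈ 105.0%.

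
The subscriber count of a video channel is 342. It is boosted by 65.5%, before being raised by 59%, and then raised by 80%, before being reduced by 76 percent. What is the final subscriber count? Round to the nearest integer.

Apply the 65.5% increase: 342 × 1.655 = 566.01.
After the 59% increase: 566.01 × 1.59 = 899.9559.
Apply the 80% increase: 899.9559 × 1.8 = 1619.92062.
After the 76% decrease: 1619.92062 × 0.24 = 388.7809488 ≈ 389.

389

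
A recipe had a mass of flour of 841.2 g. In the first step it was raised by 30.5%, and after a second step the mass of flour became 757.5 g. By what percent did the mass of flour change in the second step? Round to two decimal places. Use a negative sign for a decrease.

-31.00%

After the first step: 841.2 × 1.305 = 1097.766.
Second-step multiplier: 757.5 ÷ 1097.766 ≈ 0.690038.
That is a change of -31.00%.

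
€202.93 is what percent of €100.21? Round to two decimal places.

202.50%

€202.93 ÷ €100.21 ≈ 202.50%.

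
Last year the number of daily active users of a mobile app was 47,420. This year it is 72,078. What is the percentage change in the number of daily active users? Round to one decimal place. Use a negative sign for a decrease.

Change: 72,078 − 47,420 = 24,658.
Relative to the original: 24,658 ÷ 47,420 ≈ 52.0%.

52.0%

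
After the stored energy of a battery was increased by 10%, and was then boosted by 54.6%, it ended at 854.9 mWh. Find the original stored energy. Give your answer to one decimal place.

502.7 mWh

The overall multiplier applied was 1.1 × 1.546 = 1.7006.
So the original stored energy was 854.9 ÷ 1.7006 ≈ 502.7 mWh.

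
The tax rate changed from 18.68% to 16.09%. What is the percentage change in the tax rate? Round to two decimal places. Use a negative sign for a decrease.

-13.87%

The change is 16.09 − 18.68 = -2.59 percentage points.
Relative to the original 18.68%, that is -2.59 ÷ 18.68 ≈ -13.87%.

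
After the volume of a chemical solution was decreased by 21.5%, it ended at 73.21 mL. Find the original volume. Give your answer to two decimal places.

The overall multiplier applied was 0.785.
So the original volume was 73.21 ÷ 0.785 ≈ 93.26 mL.

93.26 mL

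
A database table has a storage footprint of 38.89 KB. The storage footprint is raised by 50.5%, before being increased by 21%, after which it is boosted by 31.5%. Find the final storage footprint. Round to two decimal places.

93.13 KB

After the 50.5% increase: 38.89 × 1.505 = 58.52945.
After the 21% increase: 58.52945 × 1.21 = 70.8206345.
31.5% increase: 70.8206345 × 1.315 = 93.1291343675 ≈ 93.13.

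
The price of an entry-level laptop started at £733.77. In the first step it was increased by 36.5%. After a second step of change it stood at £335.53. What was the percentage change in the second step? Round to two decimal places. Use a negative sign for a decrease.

-66.50%

After the first step: £733.77 × 1.365 = £1001.59605.
Second-step multiplier: £335.53 ÷ £1001.59605 ≈ 0.334995.
That is a change of -66.50%.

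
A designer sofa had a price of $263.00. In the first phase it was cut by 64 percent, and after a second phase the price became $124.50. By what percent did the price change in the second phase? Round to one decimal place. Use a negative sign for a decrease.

31.5%

After the first phase: $263.00 × 0.36 = $94.68.
Second-phase multiplier: $124.50 ÷ $94.68 ≈ 1.31496.
That is a change of 31.5%.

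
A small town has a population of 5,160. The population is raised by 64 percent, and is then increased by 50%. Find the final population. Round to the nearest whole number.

12,694

64% increase: 5,160 × 1.64 = 8462.4.
After the 50% increase: 8462.4 × 1.5 = 12693.6 ≈ 12,694.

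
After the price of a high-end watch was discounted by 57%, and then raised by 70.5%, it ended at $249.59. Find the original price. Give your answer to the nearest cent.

Undoing the 70.5% increase: $249.59 ÷ 1.705 ≈ $146.387097.
Undoing the 57% decrease: $146.387097 ÷ 0.43 ≈ $340.44.

$340.44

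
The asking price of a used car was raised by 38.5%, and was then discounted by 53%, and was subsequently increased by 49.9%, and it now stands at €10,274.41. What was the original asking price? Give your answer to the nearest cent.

The overall multiplier applied was 1.385 × 0.47 × 1.499 = 0.97577405.
So the original asking price was €10,274.41 ÷ 0.97577405 ≈ €10,529.50.

€10,529.50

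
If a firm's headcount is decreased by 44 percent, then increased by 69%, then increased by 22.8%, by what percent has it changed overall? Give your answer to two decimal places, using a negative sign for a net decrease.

A 44% decrease multiplies by 0.56.
Then a 69% increase: 0.56 × 1.69 = 0.9464.
Then a 22.8% increase: 0.9464 × 1.228 = 1.1621792.
Overall factor 1.1621792, i.e. 16.22%.

16.22%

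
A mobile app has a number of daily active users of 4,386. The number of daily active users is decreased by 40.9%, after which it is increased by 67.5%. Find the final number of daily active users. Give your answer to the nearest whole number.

Apply the 40.9% decrease: 4,386 × 0.591 = 2592.126.
67.5% increase: 2592.126 × 1.675 = 4341.81105 ≈ 4,342.

4,342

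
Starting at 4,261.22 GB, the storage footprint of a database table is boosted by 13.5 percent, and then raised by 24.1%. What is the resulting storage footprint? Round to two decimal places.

6,002.08 GB

Each change multiplies by a factor: 1.135 × 1.241 = 1.408535.
4,261.22 × 1.408535 = 6002.0775127 ≈ 6,002.08.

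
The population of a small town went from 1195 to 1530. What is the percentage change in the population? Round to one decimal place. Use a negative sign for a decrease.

28.0%

Change: 1530 − 1195 = 335.
Relative to the original: 335 ÷ 1195 ≈ 28.0%.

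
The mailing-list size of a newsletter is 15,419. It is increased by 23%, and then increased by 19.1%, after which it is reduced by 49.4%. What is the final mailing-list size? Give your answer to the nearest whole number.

Each change multiplies by a factor: 1.23 × 1.191 × 0.506 = 0.74125458.
15,419 × 0.74125458 = 11429.40436902 ≈ 11,429.

11,429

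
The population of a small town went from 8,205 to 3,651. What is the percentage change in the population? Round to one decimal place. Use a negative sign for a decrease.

-55.5%

Change: 3,651 − 8,205 = -4,554.
Relative to the original: -4,554 ÷ 8,205 ≈ -55.5%.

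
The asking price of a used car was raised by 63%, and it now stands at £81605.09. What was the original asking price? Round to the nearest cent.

The overall multiplier applied was 1.63.
So the original asking price was £81605.09 ÷ 1.63 ≈ £50064.47.

£50064.47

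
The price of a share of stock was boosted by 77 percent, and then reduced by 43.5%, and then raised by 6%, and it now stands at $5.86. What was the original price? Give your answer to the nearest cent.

Undoing the 6% increase: $5.86 ÷ 1.06 ≈ $5.528302.
Undoing the 43.5% decrease: $5.528302 ÷ 0.565 ≈ $9.784605.
Undoing the 77% increase: $9.784605 ÷ 1.77 ≈ $5.53.

$5.53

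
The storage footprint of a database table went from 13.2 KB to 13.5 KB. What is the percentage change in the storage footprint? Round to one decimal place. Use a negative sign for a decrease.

2.3%

Change: 13.5 − 13.2 = 0.3.
Relative to the original: 0.3 ÷ 13.2 ≈ 2.3%.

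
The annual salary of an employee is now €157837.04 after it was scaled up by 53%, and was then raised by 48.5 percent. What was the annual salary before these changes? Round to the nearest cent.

€69469.00

The overall multiplier applied was 1.53 × 1.485 = 2.27205.
So the original annual salary was €157837.04 ÷ 2.27205 ≈ €69469.00.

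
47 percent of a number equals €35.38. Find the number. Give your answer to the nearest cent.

€75.28

€35.38 ÷ 0.47 ≈ €75.28.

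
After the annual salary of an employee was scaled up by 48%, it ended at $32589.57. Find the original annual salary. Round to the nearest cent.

The overall multiplier applied was 1.48.
So the original annual salary was $32589.57 ÷ 1.48 ≈ $22019.98.

$22019.98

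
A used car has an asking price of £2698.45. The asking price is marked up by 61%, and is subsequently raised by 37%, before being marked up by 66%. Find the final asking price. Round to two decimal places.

£9880.27

Each change multiplies by a factor: 1.61 × 1.37 × 1.66 = 3.661462.
£2698.45 × 3.661462 = £9880.2721339 ≈ £9880.27.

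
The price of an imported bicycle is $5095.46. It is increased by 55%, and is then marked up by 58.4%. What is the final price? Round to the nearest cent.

Each change multiplies by a factor: 1.55 × 1.584 = 2.4552.
$5095.46 × 2.4552 = $12510.373392 ≈ $12510.37.

$12510.37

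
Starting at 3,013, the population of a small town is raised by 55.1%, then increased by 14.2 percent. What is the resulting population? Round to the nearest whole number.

5,337

Each change multiplies by a factor: 1.551 × 1.142 = 1.771242.
3,013 × 1.771242 = 5336.752146 ≈ 5,337.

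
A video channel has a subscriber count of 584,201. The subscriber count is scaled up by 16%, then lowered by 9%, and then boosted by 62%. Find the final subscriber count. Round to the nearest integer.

999,026

After the 16% increase: 584,201 × 1.16 = 677673.16.
After the 9% decrease: 677673.16 × 0.91 = 616682.5756.
Apply the 62% increase: 616682.5756 × 1.62 = 999025.772472 ≈ 999,026.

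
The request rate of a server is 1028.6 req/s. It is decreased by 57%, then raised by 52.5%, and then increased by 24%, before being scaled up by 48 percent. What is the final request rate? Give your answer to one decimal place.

Each change multiplies by a factor: 0.43 × 1.525 × 1.24 × 1.48 = 1.2034324.
1028.6 × 1.2034324 = 1237.85056664 ≈ 1237.9.

1237.9 req/s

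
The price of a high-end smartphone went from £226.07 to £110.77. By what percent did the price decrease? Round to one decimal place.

Change: £110.77 − £226.07 = -£115.30.
Relative to the original: -£115.30 ÷ £226.07 ≈ -51.0%.
So the price decreased by 51.0%.

51.0%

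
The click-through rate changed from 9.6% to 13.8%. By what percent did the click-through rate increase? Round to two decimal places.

43.75%

The change is 13.8 − 9.6 = 4.2 percentage points.
Relative to the original 9.6%, that is 4.2 ÷ 9.6 = 43.75%.
So the click-through rate rose by 43.75%.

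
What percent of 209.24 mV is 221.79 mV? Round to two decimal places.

106.00%

221.79 mV ÷ 209.24 mV ≈ 106.00%.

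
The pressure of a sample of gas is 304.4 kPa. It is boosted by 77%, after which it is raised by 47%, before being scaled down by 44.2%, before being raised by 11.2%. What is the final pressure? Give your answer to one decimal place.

77% increase: 304.4 × 1.77 = 538.788.
After the 47% increase: 538.788 × 1.47 = 792.01836.
44.2% decrease: 792.01836 × 0.558 = 441.94624488.
11.2% increase: 441.94624488 × 1.112 = 491.44422430656 ≈ 491.4.

491.4 kPa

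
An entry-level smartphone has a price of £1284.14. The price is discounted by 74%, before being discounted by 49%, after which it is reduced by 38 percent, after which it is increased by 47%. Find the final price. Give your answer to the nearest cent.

74% decrease: £1284.14 × 0.26 = £333.8764.
Apply the 49% decrease: £333.8764 × 0.51 = £170.276964.
Apply the 38% decrease: £170.276964 × 0.62 = £105.57171768.
After the 47% increase: £105.57171768 × 1.47 = £155.1904249896 ≈ £155.19.

£155.19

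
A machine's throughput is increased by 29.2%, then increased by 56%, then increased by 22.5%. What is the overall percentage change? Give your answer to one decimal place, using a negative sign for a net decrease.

146.9%

A 29.2% increase multiplies by 1.292.
Then a 56% increase: 1.292 × 1.56 = 2.01552.
Then a 22.5% increase: 2.01552 × 1.225 = 2.469012.
Overall factor 2.469012, i.e. 146.9%.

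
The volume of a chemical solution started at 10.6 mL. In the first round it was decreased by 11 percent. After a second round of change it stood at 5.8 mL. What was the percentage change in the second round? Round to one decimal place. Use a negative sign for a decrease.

After the first round: 10.6 × 0.89 = 9.434.
Second-round multiplier: 5.8 ÷ 9.434 ≈ 0.6148.
That is a change of -38.5%.

-38.5%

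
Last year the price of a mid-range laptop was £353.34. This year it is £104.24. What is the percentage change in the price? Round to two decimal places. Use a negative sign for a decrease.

-70.50%

Change: £104.24 − £353.34 = -£249.10.
Relative to the original: -£249.10 ÷ £353.34 ≈ -70.50%.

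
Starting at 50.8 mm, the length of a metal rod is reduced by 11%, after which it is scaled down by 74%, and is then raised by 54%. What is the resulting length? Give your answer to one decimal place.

18.1 mm

Apply the 11% decrease: 50.8 × 0.89 = 45.212.
Apply the 74% decrease: 45.212 × 0.26 = 11.75512.
54% increase: 11.75512 × 1.54 = 18.1028848 ≈ 18.1.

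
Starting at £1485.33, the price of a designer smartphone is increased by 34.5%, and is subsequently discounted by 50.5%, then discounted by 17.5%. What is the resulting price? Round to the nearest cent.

Each change multiplies by a factor: 1.345 × 0.495 × 0.825 = 0.549264375.
£1485.33 × 0.549264375 = £815.83885411875 ≈ £815.84.

£815.84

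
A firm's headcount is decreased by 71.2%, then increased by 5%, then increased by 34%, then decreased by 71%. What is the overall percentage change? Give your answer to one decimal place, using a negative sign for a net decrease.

-88.2%

The combined multiplier is 0.288 × 1.05 × 1.34 × 0.29 = 0.11751264.
That corresponds to a decrease of 88.2%.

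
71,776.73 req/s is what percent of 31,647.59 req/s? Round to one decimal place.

226.8%

71,776.73 req/s ÷ 31,647.59 req/s ≈ 226.8%.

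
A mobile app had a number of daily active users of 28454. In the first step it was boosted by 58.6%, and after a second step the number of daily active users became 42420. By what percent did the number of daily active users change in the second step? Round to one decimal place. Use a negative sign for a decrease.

-6.0%

After the first step: 28454 × 1.586 = 45128.044.
Second-step multiplier: 42420 ÷ 45128.044 ≈ 0.93999.
That is a change of -6.0%.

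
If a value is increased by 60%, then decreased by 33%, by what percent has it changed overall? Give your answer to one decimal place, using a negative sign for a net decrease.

The combined multiplier is 1.6 × 0.67 = 1.072.
That corresponds to an increase of 7.2%.

7.2%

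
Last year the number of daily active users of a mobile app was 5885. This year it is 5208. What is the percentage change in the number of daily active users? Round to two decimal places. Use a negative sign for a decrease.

Change: 5208 − 5885 = -677.
Relative to the original: -677 ÷ 5885 ≈ -11.50%.

-11.50%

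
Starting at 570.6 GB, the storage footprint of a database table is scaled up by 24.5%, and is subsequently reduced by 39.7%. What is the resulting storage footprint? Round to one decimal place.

428.4 GB

Apply the 24.5% increase: 570.6 × 1.245 = 710.397.
Apply the 39.7% decrease: 710.397 × 0.603 = 428.369391 ≈ 428.4.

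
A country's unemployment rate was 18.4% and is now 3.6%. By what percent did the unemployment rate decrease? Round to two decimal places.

80.43%

The change is 3.6 − 18.4 = -14.8 percentage points.
Relative to the original 18.4%, that is -14.8 ÷ 18.4 ≈ -80.43%.
So the unemployment rate fell by 80.43%.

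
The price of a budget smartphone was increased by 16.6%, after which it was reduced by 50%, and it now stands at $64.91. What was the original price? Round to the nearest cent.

$111.34

Undoing the 50% decrease: $64.91 ÷ 0.5 = $129.82.
Undoing the 16.6% increase: $129.82 ÷ 1.166 ≈ $111.34.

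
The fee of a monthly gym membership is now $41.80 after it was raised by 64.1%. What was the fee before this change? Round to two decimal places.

$25.47

The overall multiplier applied was 1.641.
So the original fee was $41.80 ÷ 1.641 ≈ $25.47.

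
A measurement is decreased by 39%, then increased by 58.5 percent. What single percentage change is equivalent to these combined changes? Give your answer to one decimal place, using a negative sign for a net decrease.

-3.3%

A 39% decrease multiplies by 0.61.
Then a 58.5% increase: 0.61 × 1.585 = 0.96685.
Overall factor 0.96685, i.e. -3.3%.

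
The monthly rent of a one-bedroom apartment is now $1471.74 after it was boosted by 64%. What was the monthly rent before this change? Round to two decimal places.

The overall multiplier applied was 1.64.
So the original monthly rent was $1471.74 ÷ 1.64 ≈ $897.40.

$897.40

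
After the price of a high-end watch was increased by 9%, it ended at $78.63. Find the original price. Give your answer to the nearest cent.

$72.14

The overall multiplier applied was 1.09.
So the original price was $78.63 ÷ 1.09 ≈ $72.14.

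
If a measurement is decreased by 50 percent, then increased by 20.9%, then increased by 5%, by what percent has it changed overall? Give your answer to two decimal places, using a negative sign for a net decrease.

-36.53%

A 50% decrease multiplies by 0.5.
Then a 20.9% increase: 0.5 × 1.209 = 0.6045.
Then a 5% increase: 0.6045 × 1.05 = 0.634725.
Overall factor 0.634725, i.e. -36.53%.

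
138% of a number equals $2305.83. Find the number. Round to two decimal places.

$1670.89

$2305.83 ÷ 1.38 ≈ $1670.89.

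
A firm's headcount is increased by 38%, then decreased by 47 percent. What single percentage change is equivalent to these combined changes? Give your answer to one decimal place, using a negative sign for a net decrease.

A 38% increase multiplies by 1.38.
Then a 47% decrease: 1.38 × 0.53 = 0.7314.
Overall factor 0.7314, i.e. -26.9%.

-26.9%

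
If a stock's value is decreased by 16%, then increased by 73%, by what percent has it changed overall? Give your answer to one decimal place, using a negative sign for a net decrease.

45.3%

The combined multiplier is 0.84 × 1.73 = 1.4532.
That corresponds to an increase of 45.3%.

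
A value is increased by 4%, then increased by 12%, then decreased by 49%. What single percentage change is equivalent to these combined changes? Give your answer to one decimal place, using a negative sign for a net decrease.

-40.6%

A 4% increase multiplies by 1.04.
Then a 12% increase: 1.04 × 1.12 = 1.1648.
Then a 49% decrease: 1.1648 × 0.51 = 0.594048.
Overall factor 0.594048, i.e. -40.6%.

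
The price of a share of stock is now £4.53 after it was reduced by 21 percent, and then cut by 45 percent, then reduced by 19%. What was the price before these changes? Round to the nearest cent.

The overall multiplier applied was 0.79 × 0.55 × 0.81 = 0.351945.
So the original price was £4.53 ÷ 0.351945 ≈ £12.87.

£12.87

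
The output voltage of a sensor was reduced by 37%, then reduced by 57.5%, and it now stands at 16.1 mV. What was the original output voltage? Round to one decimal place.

60.1 mV

The overall multiplier applied was 0.63 × 0.425 = 0.26775.
So the original output voltage was 16.1 ÷ 0.26775 ≈ 60.1 mV.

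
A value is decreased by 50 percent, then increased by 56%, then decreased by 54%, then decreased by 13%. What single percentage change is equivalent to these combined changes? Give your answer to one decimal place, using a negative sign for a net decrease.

A 50% decrease multiplies by 0.5.
Then a 56% increase: 0.5 × 1.56 = 0.78.
Then a 54% decrease: 0.78 × 0.46 = 0.3588.
Then a 13% decrease: 0.3588 × 0.87 = 0.312156.
Overall factor 0.312156, i.e. -68.8%.

-68.8%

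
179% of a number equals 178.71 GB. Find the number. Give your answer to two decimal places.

99.84 GB

178.71 GB ÷ 1.79 ≈ 99.84 GB.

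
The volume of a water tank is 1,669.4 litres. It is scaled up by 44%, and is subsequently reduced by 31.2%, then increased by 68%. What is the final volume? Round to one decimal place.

2,778.6 litres

Each change multiplies by a factor: 1.44 × 0.688 × 1.68 = 1.6644096.
1,669.4 × 1.6644096 = 2778.56538624 ≈ 2,778.6.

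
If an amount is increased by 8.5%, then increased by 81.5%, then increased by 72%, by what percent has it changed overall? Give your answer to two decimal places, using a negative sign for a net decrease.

The combined multiplier is 1.085 × 1.815 × 1.72 = 3.387153.
That corresponds to an increase of 238.72%.

238.72%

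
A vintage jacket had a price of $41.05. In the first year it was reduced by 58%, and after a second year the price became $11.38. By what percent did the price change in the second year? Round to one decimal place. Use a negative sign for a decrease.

-34.0%

After the first year: $41.05 × 0.42 = $17.241.
Second-year multiplier: $11.38 ÷ $17.241 ≈ 0.66005.
That is a change of -34.0%.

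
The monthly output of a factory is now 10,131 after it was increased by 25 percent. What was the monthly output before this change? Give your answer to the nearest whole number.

The overall multiplier applied was 1.25.
So the original monthly output was 10,131 ÷ 1.25 ≈ 8,105.

8,105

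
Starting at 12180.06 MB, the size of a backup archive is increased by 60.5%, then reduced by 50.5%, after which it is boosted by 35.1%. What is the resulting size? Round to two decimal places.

13073.29 MB

After the 60.5% increase: 12180.06 × 1.605 = 19548.9963.
50.5% decrease: 19548.9963 × 0.495 = 9676.7531685.
After the 35.1% increase: 9676.7531685 × 1.351 = 13073.2935306435 ≈ 13073.29.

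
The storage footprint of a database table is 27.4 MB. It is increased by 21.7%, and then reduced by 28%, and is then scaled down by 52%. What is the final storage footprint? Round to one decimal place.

11.5 MB

Each change multiplies by a factor: 1.217 × 0.72 × 0.48 = 0.4205952.
27.4 × 0.4205952 = 11.52430848 ≈ 11.5.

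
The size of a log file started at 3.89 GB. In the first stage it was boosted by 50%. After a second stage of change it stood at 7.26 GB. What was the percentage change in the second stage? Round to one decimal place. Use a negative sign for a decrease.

24.4%

After the first stage: 3.89 × 1.5 = 5.835.
Second-stage multiplier: 7.26 ÷ 5.835 ≈ 1.24422.
That is a change of 24.4%.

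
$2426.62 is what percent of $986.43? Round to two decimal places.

$2426.62 ÷ $986.43 ≈ 246.00%.

246.00%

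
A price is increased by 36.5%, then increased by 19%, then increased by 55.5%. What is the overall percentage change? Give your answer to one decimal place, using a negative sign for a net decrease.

The combined multiplier is 1.365 × 1.19 × 1.555 = 2.52586425.
That corresponds to an increase of 152.6%.

152.6%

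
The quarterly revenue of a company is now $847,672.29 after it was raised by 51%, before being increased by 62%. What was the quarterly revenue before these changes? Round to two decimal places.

$346,526.16

Undoing the 62% increase: $847,672.29 ÷ 1.62 = $523254.5.
Undoing the 51% increase: $523254.5 ÷ 1.51 ≈ $346,526.16.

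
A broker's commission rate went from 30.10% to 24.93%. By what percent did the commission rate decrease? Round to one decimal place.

The change is 24.93 − 30.10 = -5.17 percentage points.
Relative to the original 30.10%, that is -5.17 ÷ 30.10 ≈ -17.2%.
So the commission rate fell by 17.2%.

17.2%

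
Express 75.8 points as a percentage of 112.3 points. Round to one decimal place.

75.8 points ÷ 112.3 points ≈ 67.5%.

67.5%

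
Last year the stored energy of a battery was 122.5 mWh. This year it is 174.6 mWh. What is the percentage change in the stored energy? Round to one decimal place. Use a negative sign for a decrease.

42.5%

Change: 174.6 − 122.5 = 52.1.
Relative to the original: 52.1 ÷ 122.5 ≈ 42.5%.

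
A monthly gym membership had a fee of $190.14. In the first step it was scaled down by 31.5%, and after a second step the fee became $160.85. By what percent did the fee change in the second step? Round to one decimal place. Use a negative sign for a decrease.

23.5%

After the first step: $190.14 × 0.685 = $130.2459.
Second-step multiplier: $160.85 ÷ $130.2459 ≈ 1.23497.
That is a change of 23.5%.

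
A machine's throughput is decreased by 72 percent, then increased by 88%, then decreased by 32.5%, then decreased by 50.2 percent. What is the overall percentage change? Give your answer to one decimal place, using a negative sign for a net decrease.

-82.3%

A 72% decrease multiplies by 0.28.
Then an 88% increase: 0.28 × 1.88 = 0.5264.
Then a 32.5% decrease: 0.5264 × 0.675 = 0.35532.
Then a 50.2% decrease: 0.35532 × 0.498 = 0.17694936.
Overall factor 0.17694936, i.e. -82.3%.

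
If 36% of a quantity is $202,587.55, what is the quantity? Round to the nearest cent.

$562,743.19

$202,587.55 ÷ 0.36 ≈ $562,743.19.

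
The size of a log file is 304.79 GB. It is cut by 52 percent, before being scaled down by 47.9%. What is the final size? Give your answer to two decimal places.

Apply the 52% decrease: 304.79 × 0.48 = 146.2992.
After the 47.9% decrease: 146.2992 × 0.521 = 76.2218832 ≈ 76.22.

76.22 GB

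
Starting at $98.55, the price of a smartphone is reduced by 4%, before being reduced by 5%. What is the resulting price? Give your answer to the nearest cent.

$89.88

After the 4% decrease: $98.55 × 0.96 = $94.608.
Apply the 5% decrease: $94.608 × 0.95 = $89.8776 ≈ $89.88.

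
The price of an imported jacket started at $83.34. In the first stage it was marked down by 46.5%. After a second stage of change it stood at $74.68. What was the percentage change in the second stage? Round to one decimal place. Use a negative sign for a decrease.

After the first stage: $83.34 × 0.535 = $44.5869.
Second-stage multiplier: $74.68 ÷ $44.5869 ≈ 1.67493.
That is a change of 67.5%.

67.5%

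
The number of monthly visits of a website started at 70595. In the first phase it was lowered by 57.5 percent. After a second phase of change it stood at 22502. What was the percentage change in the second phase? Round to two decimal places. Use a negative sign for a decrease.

After the first phase: 70595 × 0.425 = 30002.875.
Second-phase multiplier: 22502 ÷ 30002.875 ≈ 0.749995.
That is a change of -25.00%.

-25.00%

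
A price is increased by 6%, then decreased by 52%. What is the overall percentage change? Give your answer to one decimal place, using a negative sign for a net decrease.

The combined multiplier is 1.06 × 0.48 = 0.5088.
That corresponds to a decrease of 49.1%.

-49.1%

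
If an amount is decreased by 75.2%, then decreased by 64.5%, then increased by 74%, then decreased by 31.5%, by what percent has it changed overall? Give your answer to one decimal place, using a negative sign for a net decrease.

-89.5%

The combined multiplier is 0.248 × 0.355 × 1.74 × 0.685 = 0.104934876.
That corresponds to a decrease of 89.5%.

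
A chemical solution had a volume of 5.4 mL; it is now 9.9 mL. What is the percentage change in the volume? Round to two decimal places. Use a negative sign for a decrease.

83.33%

Change: 9.9 − 5.4 = 4.5.
Relative to the original: 4.5 ÷ 5.4 ≈ 83.33%.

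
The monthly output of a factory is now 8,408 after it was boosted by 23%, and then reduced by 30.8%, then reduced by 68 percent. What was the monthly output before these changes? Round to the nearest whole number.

Undoing the 68% decrease: 8,408 ÷ 0.32 = 26275.
Undoing the 30.8% decrease: 26275 ÷ 0.692 ≈ 37969.653179.
Undoing the 23% increase: 37969.653179 ÷ 1.23 ≈ 30,870.

30,870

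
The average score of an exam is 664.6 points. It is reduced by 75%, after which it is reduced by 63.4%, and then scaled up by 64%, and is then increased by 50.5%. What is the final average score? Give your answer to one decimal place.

150.1 points

Apply the 75% decrease: 664.6 × 0.25 = 166.15.
Apply the 63.4% decrease: 166.15 × 0.366 = 60.8109.
After the 64% increase: 60.8109 × 1.64 = 99.729876.
After the 50.5% increase: 99.729876 × 1.505 = 150.09346338 ≈ 150.1.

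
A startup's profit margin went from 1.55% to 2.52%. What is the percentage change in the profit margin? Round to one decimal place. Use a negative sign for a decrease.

The change is 2.52 − 1.55 = 0.97 percentage points.
Relative to the original 1.55%, that is 0.97 ÷ 1.55 ≈ 62.6%.

62.6%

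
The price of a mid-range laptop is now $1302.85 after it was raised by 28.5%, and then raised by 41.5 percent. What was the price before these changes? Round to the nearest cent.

$716.53

The overall multiplier applied was 1.285 × 1.415 = 1.818275.
So the original price was $1302.85 ÷ 1.818275 ≈ $716.53.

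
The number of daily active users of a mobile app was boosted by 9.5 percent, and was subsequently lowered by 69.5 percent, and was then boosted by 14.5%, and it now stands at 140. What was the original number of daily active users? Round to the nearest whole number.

Undoing the 14.5% increase: 140 ÷ 1.145 ≈ 122.270742.
Undoing the 69.5% decrease: 122.270742 ÷ 0.305 ≈ 400.887679.
Undoing the 9.5% increase: 400.887679 ÷ 1.095 ≈ 366.

366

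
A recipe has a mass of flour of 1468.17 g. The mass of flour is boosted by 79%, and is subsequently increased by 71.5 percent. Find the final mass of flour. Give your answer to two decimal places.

79% increase: 1468.17 × 1.79 = 2628.0243.
After the 71.5% increase: 2628.0243 × 1.715 = 4507.0616745 ≈ 4507.06.

4507.06 g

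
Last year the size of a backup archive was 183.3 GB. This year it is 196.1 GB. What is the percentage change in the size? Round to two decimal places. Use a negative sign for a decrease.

Change: 196.1 − 183.3 = 12.8.
Relative to the original: 12.8 ÷ 183.3 ≈ 6.98%.

6.98%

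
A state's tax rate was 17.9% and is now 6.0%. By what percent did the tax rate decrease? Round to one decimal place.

The change is 6.0 − 17.9 = -11.9 percentage points.
Relative to the original 17.9%, that is -11.9 ÷ 17.9 ≈ -66.5%.
So the tax rate fell by 66.5%.

66.5%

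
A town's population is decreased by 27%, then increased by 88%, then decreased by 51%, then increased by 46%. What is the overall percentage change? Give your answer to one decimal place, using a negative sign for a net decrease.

-1.8%

The combined multiplier is 0.73 × 1.88 × 0.49 × 1.46 = 0.98181496.
That corresponds to a decrease of 1.8%.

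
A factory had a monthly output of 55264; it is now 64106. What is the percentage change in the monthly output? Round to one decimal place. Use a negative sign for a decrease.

Change: 64106 − 55264 = 8842.
Relative to the original: 8842 ÷ 55264 ≈ 16.0%.

16.0%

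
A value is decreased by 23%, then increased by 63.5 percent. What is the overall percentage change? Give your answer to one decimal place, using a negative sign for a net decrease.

The combined multiplier is 0.77 × 1.635 = 1.25895.
That corresponds to an increase of 25.9%.

25.9%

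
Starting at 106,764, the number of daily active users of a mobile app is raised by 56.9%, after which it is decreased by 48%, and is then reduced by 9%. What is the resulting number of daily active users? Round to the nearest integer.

56.9% increase: 106,764 × 1.569 = 167512.716.
48% decrease: 167512.716 × 0.52 = 87106.61232.
Apply the 9% decrease: 87106.61232 × 0.91 = 79267.0172112 ≈ 79,267.

79,267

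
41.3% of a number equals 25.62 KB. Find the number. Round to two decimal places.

25.62 KB ÷ 0.413 ≈ 62.03 KB.

62.03 KB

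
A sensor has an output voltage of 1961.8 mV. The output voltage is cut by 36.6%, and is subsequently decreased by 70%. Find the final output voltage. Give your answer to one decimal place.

After the 36.6% decrease: 1961.8 × 0.634 = 1243.7812.
Apply the 70% decrease: 1243.7812 × 0.3 = 373.13436 ≈ 373.1.

373.1 mV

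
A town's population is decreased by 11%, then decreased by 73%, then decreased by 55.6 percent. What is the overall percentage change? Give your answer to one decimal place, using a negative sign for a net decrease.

An 11% decrease multiplies by 0.89.
Then a 73% decrease: 0.89 × 0.27 = 0.2403.
Then a 55.6% decrease: 0.2403 × 0.444 = 0.1066932.
Overall factor 0.1066932, i.e. -89.3%.

-89.3%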